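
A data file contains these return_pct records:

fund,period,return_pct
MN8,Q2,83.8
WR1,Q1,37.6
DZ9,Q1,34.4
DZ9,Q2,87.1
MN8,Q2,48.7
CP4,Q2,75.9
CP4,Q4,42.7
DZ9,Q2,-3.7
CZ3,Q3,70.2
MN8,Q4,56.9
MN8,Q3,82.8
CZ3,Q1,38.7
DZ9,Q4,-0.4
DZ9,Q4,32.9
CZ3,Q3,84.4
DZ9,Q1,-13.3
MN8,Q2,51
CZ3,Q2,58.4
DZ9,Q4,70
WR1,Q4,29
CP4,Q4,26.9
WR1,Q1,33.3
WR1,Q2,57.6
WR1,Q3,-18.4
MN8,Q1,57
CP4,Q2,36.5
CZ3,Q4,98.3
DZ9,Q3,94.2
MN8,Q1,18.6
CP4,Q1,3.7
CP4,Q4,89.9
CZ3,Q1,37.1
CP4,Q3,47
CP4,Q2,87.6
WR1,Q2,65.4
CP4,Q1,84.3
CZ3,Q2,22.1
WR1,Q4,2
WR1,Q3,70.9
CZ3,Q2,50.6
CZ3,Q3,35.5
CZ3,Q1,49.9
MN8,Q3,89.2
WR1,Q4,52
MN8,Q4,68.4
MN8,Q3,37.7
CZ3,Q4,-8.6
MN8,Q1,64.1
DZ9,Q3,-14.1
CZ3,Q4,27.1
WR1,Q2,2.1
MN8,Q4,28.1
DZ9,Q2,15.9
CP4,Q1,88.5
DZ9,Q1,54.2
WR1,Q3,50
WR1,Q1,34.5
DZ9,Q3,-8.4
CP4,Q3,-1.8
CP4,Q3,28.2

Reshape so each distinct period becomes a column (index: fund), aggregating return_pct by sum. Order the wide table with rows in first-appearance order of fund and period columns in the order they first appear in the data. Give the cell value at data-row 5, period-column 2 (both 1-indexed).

With rows in first-appearance order of fund, row 5 is fund=CZ3. period columns in first-appearance order: Q2, Q1, Q4, Q3; column 2 is Q1.
Long rows with fund=CZ3, period=Q1: 38.7 + 37.1 + 49.9 = 125.7.

125.7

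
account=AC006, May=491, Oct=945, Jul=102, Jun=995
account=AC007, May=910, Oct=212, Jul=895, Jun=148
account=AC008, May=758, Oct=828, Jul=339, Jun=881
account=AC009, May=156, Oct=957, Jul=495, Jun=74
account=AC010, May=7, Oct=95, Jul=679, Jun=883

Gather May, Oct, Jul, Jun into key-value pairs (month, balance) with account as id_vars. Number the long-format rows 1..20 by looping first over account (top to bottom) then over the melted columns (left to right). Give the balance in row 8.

148

20 rows total (5 × 4). Row 8: index ⌊(8-1)/4⌋ = 1 into account → AC007; (8-1) mod 4 = 3 into the melted columns → Jun.
So row 8 is (AC007, Jun, 148); balance = 148.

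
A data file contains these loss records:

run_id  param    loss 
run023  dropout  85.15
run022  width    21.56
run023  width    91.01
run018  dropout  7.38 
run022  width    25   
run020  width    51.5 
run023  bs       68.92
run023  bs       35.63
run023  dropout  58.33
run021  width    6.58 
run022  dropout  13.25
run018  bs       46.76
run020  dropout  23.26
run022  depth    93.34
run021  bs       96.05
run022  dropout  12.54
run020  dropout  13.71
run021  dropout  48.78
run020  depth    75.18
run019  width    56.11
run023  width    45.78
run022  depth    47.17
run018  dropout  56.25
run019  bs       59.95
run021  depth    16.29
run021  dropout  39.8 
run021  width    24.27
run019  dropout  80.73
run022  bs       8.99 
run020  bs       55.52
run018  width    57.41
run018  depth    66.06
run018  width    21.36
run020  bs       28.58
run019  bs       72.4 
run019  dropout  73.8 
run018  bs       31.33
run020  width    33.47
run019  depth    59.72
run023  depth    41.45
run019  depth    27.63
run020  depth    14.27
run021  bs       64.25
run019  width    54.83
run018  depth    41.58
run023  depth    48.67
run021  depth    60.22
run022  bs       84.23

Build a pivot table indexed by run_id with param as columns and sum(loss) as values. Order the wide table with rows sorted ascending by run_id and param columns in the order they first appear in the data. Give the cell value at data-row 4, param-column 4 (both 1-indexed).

76.51

With rows sorted ascending by run_id, row 4 is run_id=run021. param columns in first-appearance order: dropout, width, bs, depth; column 4 is depth.
Long rows with run_id=run021, param=depth: 16.29 + 60.22 = 76.51.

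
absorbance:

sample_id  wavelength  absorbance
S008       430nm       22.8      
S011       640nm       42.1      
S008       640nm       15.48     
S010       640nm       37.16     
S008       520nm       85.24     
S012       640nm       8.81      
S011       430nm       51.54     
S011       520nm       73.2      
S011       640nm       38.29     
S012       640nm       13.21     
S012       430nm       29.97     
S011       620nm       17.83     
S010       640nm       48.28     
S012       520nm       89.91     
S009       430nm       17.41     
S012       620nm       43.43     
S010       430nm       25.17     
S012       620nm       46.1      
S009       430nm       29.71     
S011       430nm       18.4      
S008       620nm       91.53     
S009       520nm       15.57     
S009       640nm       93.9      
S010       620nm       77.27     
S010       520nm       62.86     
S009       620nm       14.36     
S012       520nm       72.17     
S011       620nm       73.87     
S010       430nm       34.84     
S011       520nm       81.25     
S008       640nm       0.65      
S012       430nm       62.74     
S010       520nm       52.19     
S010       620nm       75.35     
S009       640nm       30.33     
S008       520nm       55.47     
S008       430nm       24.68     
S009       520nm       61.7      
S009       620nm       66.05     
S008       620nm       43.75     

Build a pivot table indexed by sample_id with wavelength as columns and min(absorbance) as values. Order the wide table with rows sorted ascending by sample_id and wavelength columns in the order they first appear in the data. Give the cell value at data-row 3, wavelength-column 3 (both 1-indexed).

52.19

With rows sorted ascending by sample_id, row 3 is sample_id=S010. wavelength columns in first-appearance order: 430nm, 640nm, 520nm, 620nm; column 3 is 520nm.
Long rows with sample_id=S010, wavelength=520nm: min(62.86, 52.19) = 52.19.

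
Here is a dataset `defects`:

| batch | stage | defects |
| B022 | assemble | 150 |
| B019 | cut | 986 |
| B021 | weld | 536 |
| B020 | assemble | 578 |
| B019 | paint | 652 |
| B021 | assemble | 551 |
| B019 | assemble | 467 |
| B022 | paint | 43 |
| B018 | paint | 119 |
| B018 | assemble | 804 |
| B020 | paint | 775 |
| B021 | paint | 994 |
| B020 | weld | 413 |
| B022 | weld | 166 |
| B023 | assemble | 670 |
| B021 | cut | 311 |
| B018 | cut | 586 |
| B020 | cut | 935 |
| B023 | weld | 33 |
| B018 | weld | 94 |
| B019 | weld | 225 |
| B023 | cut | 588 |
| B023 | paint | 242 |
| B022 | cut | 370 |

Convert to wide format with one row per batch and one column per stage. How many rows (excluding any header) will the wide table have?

6 distinct batch values → 6 rows.

6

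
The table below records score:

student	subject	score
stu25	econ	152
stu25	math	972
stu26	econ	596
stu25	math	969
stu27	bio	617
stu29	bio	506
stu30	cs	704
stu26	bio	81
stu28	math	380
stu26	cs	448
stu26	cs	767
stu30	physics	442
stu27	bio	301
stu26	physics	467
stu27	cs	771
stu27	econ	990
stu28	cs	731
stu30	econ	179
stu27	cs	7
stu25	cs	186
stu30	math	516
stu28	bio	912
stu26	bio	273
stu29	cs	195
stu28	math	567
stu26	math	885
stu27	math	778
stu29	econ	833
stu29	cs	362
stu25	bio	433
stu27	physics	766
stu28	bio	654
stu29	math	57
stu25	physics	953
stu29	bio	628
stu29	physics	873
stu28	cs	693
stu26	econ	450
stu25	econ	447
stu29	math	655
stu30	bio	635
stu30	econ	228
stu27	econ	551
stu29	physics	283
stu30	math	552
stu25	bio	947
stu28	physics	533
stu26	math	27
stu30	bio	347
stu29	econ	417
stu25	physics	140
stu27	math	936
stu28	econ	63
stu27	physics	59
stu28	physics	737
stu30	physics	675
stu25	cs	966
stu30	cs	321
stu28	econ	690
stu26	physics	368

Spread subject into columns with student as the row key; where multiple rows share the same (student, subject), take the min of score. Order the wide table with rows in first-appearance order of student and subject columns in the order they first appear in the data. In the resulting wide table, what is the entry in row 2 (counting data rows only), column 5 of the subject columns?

368

With rows in first-appearance order of student, row 2 is student=stu26. subject columns in first-appearance order: econ, math, bio, cs, physics; column 5 is physics.
Long rows with student=stu26, subject=physics: min(467, 368) = 368.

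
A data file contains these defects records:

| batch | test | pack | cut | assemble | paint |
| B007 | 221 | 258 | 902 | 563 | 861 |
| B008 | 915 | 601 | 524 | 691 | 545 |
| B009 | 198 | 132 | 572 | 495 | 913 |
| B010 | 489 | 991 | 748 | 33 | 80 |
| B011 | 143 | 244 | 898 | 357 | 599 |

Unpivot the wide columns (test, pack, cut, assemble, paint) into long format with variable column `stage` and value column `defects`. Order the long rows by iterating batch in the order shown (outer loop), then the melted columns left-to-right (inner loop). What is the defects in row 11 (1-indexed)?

25 rows total (5 × 5). Row 11: index ⌊(11-1)/5⌋ = 2 into batch → B009; (11-1) mod 5 = 0 into the melted columns → test.
So row 11 is (B009, test, 198); defects = 198.

198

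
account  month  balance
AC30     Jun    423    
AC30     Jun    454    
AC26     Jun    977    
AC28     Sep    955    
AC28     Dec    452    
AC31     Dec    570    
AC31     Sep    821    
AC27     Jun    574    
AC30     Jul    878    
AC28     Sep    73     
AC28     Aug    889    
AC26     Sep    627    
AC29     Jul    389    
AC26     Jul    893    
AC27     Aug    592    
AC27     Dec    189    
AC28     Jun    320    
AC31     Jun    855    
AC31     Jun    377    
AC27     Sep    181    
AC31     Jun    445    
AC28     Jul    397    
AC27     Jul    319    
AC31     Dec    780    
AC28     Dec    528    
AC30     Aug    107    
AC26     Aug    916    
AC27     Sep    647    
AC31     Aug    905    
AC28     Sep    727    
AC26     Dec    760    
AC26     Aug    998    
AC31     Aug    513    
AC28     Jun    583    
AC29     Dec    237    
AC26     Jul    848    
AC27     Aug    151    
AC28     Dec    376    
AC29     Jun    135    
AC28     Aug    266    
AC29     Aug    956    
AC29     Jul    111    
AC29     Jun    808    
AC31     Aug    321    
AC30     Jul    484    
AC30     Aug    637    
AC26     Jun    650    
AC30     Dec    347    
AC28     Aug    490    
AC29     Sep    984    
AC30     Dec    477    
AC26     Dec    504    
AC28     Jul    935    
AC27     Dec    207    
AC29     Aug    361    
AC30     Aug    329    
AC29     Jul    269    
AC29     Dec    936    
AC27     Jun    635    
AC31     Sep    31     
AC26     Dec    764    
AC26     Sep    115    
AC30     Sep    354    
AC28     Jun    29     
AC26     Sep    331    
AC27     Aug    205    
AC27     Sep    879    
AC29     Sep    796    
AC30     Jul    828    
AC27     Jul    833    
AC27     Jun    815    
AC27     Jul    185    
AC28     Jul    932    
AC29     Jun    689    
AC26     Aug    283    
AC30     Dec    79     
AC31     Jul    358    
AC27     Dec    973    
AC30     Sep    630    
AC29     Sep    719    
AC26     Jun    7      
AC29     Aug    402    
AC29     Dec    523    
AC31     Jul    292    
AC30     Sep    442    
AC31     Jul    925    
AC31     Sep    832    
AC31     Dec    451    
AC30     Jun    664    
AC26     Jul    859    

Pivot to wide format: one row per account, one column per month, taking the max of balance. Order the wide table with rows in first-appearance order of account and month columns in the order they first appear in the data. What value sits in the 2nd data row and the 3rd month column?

764

With rows in first-appearance order of account, row 2 is account=AC26. month columns in first-appearance order: Jun, Sep, Dec, Jul, Aug; column 3 is Dec.
Long rows with account=AC26, month=Dec: max(760, 504, 764) = 764.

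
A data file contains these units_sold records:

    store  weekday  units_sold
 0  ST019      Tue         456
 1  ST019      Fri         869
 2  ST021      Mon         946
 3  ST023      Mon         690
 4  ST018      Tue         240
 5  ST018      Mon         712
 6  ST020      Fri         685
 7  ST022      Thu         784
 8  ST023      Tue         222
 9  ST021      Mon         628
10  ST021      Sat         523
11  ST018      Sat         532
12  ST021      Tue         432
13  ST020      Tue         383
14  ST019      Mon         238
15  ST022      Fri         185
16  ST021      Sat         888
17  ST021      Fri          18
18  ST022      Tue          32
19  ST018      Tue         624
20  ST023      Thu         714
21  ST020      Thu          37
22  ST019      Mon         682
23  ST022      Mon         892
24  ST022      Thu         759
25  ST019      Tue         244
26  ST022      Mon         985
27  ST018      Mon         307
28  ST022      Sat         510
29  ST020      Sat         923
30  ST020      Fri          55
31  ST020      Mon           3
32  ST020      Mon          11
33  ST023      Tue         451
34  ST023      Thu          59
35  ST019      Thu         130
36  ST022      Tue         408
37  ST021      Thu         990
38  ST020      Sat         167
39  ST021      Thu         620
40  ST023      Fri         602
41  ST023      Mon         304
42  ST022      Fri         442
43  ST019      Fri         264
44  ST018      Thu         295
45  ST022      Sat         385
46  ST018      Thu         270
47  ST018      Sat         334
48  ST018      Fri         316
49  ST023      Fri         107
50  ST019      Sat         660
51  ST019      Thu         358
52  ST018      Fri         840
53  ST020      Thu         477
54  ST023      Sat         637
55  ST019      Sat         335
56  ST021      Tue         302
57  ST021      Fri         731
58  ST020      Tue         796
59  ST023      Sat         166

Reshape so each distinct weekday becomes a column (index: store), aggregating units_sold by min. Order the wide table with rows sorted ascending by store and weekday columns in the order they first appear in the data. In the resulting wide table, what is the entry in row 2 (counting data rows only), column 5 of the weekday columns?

335

With rows sorted ascending by store, row 2 is store=ST019. weekday columns in first-appearance order: Tue, Fri, Mon, Thu, Sat; column 5 is Sat.
Long rows with store=ST019, weekday=Sat: min(660, 335) = 335.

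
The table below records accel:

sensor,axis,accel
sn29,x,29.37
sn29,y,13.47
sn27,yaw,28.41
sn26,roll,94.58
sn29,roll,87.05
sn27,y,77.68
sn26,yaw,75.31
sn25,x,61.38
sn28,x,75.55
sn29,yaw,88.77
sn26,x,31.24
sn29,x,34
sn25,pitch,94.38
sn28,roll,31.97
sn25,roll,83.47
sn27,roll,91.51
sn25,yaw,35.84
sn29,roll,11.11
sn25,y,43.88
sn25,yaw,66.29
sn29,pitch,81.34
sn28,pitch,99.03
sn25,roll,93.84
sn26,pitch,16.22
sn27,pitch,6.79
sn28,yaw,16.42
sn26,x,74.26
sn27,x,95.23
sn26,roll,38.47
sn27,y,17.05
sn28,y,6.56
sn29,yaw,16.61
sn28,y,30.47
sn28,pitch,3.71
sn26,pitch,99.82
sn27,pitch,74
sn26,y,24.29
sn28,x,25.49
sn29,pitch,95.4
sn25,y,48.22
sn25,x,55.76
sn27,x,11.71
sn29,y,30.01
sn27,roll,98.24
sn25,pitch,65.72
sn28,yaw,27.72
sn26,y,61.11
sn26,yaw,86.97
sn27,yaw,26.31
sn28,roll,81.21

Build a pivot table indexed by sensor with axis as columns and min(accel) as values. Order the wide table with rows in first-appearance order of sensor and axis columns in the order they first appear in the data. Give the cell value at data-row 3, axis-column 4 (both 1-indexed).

With rows in first-appearance order of sensor, row 3 is sensor=sn26. axis columns in first-appearance order: x, y, yaw, roll, pitch; column 4 is roll.
Long rows with sensor=sn26, axis=roll: min(94.58, 38.47) = 38.47.

38.47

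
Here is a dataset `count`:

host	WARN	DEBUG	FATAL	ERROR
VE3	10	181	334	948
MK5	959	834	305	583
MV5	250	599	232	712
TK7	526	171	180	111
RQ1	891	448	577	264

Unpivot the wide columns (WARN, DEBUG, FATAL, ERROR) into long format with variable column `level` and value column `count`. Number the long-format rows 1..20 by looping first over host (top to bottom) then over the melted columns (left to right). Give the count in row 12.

712

20 rows total (5 × 4). Row 12: index ⌊(12-1)/4⌋ = 2 into host → MV5; (12-1) mod 4 = 3 into the melted columns → ERROR.
So row 12 is (MV5, ERROR, 712); count = 712.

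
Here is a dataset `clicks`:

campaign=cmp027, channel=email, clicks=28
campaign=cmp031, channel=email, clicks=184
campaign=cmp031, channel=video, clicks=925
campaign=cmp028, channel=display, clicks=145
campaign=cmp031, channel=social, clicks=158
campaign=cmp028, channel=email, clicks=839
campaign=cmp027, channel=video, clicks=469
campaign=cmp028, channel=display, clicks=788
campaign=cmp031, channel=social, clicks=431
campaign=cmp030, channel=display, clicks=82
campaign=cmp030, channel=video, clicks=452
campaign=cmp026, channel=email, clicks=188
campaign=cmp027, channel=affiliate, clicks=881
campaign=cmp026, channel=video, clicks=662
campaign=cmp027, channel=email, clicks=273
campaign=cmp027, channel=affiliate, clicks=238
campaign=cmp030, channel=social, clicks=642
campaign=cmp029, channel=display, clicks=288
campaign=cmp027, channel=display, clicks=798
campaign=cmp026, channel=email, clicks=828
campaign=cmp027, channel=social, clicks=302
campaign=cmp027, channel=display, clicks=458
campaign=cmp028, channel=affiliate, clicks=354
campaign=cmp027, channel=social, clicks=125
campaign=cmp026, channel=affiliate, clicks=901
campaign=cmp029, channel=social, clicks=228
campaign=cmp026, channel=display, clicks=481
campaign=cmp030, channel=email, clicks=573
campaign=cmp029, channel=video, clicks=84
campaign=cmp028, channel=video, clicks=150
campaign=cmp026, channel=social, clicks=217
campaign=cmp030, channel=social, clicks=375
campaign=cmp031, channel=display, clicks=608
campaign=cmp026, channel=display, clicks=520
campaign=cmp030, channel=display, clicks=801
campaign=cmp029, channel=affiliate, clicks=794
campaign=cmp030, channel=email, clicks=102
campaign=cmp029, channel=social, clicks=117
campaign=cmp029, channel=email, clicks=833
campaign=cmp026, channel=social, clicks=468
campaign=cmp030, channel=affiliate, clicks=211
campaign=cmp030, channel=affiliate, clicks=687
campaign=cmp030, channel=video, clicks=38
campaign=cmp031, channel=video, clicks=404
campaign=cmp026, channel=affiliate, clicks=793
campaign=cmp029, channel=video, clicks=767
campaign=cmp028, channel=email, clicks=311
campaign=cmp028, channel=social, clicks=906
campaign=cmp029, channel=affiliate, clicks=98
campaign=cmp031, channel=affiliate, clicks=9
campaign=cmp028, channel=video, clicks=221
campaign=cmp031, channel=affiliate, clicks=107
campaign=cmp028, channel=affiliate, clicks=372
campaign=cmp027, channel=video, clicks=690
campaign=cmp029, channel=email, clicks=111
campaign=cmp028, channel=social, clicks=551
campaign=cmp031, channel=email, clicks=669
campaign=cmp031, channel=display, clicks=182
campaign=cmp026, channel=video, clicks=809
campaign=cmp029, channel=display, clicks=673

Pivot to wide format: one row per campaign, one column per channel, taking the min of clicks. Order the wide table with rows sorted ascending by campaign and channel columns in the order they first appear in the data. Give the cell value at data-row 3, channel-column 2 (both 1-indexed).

With rows sorted ascending by campaign, row 3 is campaign=cmp028. channel columns in first-appearance order: email, video, display, social, affiliate; column 2 is video.
Long rows with campaign=cmp028, channel=video: min(150, 221) = 150.

150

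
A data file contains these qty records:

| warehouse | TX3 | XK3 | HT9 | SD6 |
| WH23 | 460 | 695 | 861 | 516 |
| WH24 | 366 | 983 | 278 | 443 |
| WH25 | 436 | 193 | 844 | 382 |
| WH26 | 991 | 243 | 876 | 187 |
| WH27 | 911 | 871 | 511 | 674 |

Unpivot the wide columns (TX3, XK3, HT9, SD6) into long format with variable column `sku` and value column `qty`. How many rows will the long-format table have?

20

5 warehouse values × 4 melted columns = 20 rows.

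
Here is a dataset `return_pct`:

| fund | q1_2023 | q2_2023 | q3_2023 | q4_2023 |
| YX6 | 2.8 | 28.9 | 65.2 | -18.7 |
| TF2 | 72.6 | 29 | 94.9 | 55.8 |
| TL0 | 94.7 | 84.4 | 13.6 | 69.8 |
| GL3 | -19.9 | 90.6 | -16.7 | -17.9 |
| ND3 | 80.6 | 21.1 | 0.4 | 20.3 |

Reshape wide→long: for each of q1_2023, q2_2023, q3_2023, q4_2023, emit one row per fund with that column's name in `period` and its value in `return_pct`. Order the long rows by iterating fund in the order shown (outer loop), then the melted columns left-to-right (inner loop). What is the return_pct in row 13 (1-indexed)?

20 rows total (5 × 4). Row 13: index ⌊(13-1)/4⌋ = 3 into fund → GL3; (13-1) mod 4 = 0 into the melted columns → q1_2023.
So row 13 is (GL3, q1_2023, -19.9); return_pct = -19.9.

-19.9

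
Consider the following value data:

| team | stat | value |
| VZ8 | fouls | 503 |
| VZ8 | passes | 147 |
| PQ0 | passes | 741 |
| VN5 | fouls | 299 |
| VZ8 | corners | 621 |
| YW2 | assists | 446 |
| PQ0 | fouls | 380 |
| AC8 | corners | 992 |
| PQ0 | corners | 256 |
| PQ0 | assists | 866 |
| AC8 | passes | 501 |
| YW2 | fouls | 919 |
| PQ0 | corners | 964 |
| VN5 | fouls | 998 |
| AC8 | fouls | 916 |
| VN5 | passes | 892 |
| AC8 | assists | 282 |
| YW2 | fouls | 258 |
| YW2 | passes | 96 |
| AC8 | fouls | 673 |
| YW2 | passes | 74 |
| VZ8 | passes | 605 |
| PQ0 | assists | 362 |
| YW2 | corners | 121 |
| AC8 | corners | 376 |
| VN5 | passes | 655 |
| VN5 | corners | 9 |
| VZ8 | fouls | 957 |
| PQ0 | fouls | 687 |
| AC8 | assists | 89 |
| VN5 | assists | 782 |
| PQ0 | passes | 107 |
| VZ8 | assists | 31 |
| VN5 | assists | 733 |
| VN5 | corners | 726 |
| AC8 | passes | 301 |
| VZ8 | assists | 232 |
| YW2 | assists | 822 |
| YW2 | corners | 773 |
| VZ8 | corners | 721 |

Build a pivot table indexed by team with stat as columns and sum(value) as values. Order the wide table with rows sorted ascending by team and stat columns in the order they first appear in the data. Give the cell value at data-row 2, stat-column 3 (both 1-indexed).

1220

With rows sorted ascending by team, row 2 is team=PQ0. stat columns in first-appearance order: fouls, passes, corners, assists; column 3 is corners.
Long rows with team=PQ0, stat=corners: 256 + 964 = 1220.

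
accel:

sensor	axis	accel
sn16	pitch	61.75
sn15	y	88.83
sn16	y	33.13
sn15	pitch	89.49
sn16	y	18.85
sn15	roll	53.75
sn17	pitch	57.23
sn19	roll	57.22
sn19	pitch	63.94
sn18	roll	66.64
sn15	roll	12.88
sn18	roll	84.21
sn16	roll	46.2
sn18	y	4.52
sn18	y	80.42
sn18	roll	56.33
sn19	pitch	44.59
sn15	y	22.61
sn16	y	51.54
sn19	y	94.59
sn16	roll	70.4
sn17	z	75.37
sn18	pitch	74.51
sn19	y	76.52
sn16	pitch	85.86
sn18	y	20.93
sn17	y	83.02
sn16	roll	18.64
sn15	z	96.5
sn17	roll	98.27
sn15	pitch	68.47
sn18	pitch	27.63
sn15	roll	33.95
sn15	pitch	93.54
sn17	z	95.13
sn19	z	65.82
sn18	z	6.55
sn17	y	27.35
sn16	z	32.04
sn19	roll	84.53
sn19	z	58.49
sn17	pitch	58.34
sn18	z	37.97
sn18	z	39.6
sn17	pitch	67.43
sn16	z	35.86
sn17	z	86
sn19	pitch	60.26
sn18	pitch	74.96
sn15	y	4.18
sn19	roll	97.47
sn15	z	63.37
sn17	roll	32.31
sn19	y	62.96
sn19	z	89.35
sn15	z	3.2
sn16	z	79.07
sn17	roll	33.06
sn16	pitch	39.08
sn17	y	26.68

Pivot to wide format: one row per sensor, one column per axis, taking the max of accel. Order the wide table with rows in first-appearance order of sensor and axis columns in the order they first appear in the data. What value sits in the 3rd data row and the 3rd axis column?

98.27

With rows in first-appearance order of sensor, row 3 is sensor=sn17. axis columns in first-appearance order: pitch, y, roll, z; column 3 is roll.
Long rows with sensor=sn17, axis=roll: max(98.27, 32.31, 33.06) = 98.27.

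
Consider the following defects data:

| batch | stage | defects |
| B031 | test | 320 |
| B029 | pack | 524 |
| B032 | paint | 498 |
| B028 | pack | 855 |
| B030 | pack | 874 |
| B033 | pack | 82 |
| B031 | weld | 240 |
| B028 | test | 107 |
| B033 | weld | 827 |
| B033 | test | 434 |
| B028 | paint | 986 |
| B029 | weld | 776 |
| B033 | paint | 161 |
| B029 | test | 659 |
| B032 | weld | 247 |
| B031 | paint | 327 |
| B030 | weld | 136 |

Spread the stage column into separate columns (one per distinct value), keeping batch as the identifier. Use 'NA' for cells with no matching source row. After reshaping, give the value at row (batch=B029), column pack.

524

The long row with batch=B029, stage=pack has defects=524.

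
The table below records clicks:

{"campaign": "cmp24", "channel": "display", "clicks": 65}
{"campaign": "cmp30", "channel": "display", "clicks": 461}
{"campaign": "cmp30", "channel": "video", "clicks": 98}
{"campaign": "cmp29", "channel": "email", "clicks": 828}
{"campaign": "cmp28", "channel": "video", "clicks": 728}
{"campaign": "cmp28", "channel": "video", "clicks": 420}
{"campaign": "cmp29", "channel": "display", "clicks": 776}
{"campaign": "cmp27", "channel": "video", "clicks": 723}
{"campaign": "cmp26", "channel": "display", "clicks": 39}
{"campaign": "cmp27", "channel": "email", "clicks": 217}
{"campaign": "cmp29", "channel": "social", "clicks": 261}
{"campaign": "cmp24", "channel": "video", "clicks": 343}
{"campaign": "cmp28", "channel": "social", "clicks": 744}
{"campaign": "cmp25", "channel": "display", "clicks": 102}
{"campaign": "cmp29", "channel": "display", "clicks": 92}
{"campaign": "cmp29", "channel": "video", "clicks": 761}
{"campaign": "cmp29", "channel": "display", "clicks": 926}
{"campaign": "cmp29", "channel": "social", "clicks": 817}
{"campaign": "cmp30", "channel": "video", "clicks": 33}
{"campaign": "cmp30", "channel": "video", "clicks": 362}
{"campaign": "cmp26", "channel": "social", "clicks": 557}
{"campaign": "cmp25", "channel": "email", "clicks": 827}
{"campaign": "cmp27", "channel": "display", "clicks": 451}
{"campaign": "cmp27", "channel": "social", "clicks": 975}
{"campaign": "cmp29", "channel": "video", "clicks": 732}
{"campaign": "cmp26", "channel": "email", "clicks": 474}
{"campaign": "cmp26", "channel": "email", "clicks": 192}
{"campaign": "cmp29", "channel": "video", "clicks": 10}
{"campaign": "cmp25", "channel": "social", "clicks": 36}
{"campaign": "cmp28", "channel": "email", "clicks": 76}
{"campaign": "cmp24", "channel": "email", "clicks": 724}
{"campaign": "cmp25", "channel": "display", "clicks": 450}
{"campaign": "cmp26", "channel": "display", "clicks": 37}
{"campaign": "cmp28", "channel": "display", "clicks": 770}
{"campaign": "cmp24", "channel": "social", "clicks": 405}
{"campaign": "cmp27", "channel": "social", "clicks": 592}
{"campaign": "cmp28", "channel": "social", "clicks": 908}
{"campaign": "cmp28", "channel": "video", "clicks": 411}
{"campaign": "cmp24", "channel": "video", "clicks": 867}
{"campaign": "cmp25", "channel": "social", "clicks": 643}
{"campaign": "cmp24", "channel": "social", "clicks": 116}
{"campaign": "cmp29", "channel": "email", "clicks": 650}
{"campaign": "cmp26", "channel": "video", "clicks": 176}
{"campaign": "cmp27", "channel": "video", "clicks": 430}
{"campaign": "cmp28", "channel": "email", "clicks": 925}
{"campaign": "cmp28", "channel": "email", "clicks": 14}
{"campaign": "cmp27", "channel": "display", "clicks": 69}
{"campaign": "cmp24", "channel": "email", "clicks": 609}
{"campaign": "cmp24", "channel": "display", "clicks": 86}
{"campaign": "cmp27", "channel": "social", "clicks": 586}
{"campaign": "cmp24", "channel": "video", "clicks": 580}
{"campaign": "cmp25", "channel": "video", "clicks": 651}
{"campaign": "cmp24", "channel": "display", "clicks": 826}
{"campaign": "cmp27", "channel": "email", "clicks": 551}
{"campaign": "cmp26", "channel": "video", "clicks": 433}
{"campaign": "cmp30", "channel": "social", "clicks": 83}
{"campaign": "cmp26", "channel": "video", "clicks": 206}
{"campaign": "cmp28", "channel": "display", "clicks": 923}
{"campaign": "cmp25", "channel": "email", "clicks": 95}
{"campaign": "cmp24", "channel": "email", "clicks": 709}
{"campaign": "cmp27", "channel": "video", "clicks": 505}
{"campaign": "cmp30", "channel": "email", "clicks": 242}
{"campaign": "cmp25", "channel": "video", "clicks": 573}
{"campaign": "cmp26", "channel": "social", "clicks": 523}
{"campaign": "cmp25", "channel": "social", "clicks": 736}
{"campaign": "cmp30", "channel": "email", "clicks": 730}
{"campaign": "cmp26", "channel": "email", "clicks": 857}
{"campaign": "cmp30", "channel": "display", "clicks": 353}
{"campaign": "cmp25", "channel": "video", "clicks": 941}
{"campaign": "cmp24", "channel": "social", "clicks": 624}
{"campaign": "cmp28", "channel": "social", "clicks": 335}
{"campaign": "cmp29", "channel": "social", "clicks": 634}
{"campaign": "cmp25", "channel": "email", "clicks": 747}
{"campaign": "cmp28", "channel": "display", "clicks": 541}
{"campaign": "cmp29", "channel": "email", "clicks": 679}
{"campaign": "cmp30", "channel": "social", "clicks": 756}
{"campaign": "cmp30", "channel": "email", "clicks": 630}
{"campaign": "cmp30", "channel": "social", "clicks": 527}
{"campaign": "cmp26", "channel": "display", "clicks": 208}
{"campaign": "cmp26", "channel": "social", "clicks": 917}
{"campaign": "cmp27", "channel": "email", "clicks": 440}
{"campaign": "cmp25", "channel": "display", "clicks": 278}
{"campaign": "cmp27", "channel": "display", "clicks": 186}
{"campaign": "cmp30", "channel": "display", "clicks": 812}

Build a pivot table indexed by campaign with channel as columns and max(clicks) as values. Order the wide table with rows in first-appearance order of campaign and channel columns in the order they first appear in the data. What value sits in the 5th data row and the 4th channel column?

975

With rows in first-appearance order of campaign, row 5 is campaign=cmp27. channel columns in first-appearance order: display, video, email, social; column 4 is social.
Long rows with campaign=cmp27, channel=social: max(975, 592, 586) = 975.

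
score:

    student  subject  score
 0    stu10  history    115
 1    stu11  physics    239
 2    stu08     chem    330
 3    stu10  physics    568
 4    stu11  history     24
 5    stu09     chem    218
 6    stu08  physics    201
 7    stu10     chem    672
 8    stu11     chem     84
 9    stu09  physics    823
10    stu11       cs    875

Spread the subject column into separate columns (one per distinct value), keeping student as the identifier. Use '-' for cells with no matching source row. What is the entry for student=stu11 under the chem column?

84

The long row with student=stu11, subject=chem has score=84.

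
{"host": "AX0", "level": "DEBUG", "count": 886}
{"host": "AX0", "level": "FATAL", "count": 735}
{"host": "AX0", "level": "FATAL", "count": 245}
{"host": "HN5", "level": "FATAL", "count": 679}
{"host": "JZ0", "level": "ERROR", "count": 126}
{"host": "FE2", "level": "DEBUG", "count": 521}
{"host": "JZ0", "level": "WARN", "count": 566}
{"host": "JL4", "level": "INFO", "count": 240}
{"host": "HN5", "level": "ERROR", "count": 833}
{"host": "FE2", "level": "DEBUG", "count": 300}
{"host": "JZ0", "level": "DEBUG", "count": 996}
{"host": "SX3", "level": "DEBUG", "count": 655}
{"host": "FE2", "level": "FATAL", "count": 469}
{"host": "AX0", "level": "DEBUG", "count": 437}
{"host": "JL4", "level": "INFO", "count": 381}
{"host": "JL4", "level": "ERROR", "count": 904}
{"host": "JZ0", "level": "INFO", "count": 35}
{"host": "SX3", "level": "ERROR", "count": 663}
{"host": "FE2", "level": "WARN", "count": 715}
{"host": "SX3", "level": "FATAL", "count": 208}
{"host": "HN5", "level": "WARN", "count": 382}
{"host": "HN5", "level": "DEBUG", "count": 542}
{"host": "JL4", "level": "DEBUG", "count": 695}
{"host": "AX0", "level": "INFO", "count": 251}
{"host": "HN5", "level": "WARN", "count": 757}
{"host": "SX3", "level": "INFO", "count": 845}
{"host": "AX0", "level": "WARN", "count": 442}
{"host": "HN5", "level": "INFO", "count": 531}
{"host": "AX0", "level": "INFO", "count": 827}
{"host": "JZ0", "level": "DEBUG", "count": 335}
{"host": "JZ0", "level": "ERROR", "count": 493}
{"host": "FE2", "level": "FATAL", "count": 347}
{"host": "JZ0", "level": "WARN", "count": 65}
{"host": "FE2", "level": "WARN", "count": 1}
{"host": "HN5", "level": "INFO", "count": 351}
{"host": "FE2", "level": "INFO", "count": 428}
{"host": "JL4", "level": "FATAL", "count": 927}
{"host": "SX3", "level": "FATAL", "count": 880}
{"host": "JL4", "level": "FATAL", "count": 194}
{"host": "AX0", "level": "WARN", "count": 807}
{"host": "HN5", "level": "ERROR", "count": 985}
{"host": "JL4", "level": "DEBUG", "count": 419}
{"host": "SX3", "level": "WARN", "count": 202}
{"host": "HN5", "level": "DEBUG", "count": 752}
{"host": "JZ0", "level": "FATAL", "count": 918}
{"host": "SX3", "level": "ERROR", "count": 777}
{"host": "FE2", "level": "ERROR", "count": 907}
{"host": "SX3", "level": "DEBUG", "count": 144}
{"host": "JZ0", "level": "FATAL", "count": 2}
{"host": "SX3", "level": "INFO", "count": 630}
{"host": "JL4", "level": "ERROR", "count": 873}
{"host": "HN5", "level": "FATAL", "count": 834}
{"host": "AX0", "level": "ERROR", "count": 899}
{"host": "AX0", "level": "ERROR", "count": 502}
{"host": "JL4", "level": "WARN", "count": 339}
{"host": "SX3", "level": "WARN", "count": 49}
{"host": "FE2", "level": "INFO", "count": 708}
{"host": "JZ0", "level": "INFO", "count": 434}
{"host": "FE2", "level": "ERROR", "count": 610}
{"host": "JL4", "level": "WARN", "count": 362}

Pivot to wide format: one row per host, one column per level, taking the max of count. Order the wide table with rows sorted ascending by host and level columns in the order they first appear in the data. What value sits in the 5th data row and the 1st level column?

With rows sorted ascending by host, row 5 is host=JZ0. level columns in first-appearance order: DEBUG, FATAL, ERROR, WARN, INFO; column 1 is DEBUG.
Long rows with host=JZ0, level=DEBUG: max(996, 335) = 996.

996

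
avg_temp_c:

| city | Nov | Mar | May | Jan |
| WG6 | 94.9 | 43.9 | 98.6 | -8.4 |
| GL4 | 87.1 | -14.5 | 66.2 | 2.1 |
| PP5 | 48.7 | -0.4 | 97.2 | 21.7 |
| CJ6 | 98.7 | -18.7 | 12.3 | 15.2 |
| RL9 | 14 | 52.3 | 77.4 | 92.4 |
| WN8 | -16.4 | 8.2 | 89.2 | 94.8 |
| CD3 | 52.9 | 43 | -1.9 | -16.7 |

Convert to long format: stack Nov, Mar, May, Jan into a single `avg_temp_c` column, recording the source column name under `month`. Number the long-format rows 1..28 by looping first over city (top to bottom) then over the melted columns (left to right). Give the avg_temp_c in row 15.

12.3

28 rows total (7 × 4). Row 15: index ⌊(15-1)/4⌋ = 3 into city → CJ6; (15-1) mod 4 = 2 into the melted columns → May.
So row 15 is (CJ6, May, 12.3); avg_temp_c = 12.3.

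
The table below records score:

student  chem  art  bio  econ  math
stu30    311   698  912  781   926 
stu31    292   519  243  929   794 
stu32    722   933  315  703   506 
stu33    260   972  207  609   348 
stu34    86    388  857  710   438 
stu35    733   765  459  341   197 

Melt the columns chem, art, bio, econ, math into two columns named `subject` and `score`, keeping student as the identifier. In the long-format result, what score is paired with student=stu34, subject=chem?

Unpivoting turns each (student, wide-column) pair into one long row.
The wide cell at row stu34, column chem holds 86, so the long row (stu34, chem) has score=86.

86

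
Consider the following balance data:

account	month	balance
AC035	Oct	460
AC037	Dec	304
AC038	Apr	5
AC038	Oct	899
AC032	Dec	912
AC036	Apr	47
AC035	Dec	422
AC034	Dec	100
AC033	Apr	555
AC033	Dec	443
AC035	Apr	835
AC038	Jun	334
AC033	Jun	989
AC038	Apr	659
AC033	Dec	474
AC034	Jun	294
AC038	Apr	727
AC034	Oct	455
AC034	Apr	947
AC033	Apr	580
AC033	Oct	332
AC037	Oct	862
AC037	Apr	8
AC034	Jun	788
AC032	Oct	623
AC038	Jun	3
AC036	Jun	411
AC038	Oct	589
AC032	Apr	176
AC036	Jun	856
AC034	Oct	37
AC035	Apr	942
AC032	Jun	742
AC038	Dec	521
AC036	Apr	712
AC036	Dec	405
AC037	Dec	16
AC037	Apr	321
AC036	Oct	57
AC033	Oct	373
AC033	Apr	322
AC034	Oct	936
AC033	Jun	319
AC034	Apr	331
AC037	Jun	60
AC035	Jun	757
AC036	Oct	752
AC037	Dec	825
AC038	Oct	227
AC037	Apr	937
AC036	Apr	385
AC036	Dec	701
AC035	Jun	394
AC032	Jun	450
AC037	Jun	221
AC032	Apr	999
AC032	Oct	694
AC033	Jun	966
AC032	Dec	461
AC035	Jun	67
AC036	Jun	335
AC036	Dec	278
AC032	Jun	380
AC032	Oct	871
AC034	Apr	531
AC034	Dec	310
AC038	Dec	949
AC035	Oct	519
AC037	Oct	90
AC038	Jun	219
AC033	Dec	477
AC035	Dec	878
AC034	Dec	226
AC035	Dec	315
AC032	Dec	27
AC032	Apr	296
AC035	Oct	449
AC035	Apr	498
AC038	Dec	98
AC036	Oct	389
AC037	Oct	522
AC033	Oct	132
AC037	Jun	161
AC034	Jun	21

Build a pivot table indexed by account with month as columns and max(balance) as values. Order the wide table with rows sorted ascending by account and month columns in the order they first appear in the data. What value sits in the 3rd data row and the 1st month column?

936

With rows sorted ascending by account, row 3 is account=AC034. month columns in first-appearance order: Oct, Dec, Apr, Jun; column 1 is Oct.
Long rows with account=AC034, month=Oct: max(455, 37, 936) = 936.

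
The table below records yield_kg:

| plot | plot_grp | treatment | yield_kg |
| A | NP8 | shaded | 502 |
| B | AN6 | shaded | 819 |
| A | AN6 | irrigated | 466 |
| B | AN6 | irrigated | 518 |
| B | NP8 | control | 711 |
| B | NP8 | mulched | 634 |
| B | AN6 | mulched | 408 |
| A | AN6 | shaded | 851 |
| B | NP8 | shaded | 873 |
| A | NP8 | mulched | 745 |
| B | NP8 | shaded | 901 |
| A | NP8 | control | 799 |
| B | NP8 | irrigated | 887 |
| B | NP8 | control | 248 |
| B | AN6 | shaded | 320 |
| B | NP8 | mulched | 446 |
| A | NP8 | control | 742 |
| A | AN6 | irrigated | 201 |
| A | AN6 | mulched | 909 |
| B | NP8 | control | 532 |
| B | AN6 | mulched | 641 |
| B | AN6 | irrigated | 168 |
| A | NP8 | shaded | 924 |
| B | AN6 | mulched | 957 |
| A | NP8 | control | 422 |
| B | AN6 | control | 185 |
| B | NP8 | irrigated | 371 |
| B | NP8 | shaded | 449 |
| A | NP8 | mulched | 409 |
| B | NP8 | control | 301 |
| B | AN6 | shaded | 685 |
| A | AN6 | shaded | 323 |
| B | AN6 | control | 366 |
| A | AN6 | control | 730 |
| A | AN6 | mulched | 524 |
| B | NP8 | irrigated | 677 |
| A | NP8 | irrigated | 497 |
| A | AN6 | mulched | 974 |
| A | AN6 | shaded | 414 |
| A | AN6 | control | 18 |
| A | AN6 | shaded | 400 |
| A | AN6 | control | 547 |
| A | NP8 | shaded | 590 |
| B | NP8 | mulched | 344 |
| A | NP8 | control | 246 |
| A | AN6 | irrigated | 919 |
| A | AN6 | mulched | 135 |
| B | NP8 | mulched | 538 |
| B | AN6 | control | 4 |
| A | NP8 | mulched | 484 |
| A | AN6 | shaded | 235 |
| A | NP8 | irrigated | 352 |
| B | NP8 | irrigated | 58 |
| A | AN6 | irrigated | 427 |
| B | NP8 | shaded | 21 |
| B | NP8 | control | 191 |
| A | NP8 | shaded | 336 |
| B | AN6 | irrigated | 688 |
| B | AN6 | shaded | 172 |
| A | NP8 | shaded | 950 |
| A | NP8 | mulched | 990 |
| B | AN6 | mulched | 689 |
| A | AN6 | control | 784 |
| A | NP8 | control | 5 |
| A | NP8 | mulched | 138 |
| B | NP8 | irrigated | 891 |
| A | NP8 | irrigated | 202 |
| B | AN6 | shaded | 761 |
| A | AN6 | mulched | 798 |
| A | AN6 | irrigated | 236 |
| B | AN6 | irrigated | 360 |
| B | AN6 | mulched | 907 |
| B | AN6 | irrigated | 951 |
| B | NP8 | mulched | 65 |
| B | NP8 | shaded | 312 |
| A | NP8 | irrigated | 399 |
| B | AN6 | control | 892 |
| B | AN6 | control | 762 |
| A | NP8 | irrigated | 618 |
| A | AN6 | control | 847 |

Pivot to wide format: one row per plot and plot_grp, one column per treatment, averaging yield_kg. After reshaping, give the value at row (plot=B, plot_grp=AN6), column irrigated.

537

Rows with plot=B, plot_grp=AN6 and treatment=irrigated: yield_kg values are 518, 168, 688, 360, 951.
(518 + 168 + 688 + 360 + 951) / 5 = 537.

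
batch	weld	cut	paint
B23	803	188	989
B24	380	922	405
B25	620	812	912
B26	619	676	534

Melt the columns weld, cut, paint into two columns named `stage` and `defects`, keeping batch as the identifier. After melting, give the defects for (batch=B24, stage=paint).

Unpivoting turns each (batch, wide-column) pair into one long row.
The wide cell at row B24, column paint holds 405, so the long row (B24, paint) has defects=405.

405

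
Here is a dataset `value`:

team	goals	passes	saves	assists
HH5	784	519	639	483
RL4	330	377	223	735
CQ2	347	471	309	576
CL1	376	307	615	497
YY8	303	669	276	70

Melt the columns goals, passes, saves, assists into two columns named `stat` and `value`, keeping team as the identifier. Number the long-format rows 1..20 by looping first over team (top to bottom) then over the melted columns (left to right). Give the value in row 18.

669

20 rows total (5 × 4). Row 18: index ⌊(18-1)/4⌋ = 4 into team → YY8; (18-1) mod 4 = 1 into the melted columns → passes.
So row 18 is (YY8, passes, 669); value = 669.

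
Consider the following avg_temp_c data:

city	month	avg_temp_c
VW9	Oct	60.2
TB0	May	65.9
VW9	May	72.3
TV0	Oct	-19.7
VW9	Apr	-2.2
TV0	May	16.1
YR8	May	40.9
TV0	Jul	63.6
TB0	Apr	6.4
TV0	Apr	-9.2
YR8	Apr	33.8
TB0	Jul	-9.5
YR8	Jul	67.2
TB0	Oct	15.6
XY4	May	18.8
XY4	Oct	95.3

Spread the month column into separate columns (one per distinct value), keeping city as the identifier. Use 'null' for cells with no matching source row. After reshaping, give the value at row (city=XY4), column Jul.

null

No long-format row has city=XY4 and month=Jul, so the cell is null.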